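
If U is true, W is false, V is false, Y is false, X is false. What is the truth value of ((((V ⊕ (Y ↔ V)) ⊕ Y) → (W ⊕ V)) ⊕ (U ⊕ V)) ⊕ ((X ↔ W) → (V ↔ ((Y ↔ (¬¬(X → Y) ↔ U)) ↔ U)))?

Y ↔ V = F ↔ F = T
V ⊕ (Y ↔ V) = F ⊕ T = T
(V ⊕ (Y ↔ V)) ⊕ Y = T ⊕ F = T
W ⊕ V = F ⊕ F = F
((V ⊕ (Y ↔ V)) ⊕ Y) → (W ⊕ V) = T → F = F
U ⊕ V = T ⊕ F = T
(((V ⊕ (Y ↔ V)) ⊕ Y) → (W ⊕ V)) ⊕ (U ⊕ V) = F ⊕ T = T
X ↔ W = F ↔ F = T
X → Y = F → F = T
¬(X → Y) = ¬T = F
¬¬(X → Y) = ¬F = T
¬¬(X → Y) ↔ U = T ↔ T = T
Y ↔ (¬¬(X → Y) ↔ U) = F ↔ T = F
(Y ↔ (¬¬(X → Y) ↔ U)) ↔ U = F ↔ T = F
V ↔ ((Y ↔ (¬¬(X → Y) ↔ U)) ↔ U) = F ↔ F = T
(X ↔ W) → (V ↔ ((Y ↔ (¬¬(X → Y) ↔ U)) ↔ U)) = T → T = T
((((V ⊕ (Y ↔ V)) ⊕ Y) → (W ⊕ V)) ⊕ (U ⊕ V)) ⊕ ((X ↔ W) → (V ↔ ((Y ↔ (¬¬(X → Y) ↔ U)) ↔ U))) = T ⊕ T = F

F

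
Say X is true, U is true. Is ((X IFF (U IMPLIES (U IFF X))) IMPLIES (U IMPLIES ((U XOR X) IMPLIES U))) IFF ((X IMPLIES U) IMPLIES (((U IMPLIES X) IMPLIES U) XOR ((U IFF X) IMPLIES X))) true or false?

F

U IFF X = T IFF T = T
U IMPLIES (U IFF X) = T IMPLIES T = T
X IFF (U IMPLIES (U IFF X)) = T IFF T = T
U XOR X = T XOR T = F
(U XOR X) IMPLIES U = F IMPLIES T = T
U IMPLIES ((U XOR X) IMPLIES U) = T IMPLIES T = T
(X IFF (U IMPLIES (U IFF X))) IMPLIES (U IMPLIES ((U XOR X) IMPLIES U)) = T IMPLIES T = T
X IMPLIES U = T IMPLIES T = T
U IMPLIES X = T IMPLIES T = T
(U IMPLIES X) IMPLIES U = T IMPLIES T = T
U IFF X = T IFF T = T
(U IFF X) IMPLIES X = T IMPLIES T = T
((U IMPLIES X) IMPLIES U) XOR ((U IFF X) IMPLIES X) = T XOR T = F
(X IMPLIES U) IMPLIES (((U IMPLIES X) IMPLIES U) XOR ((U IFF X) IMPLIES X)) = T IMPLIES F = F
((X IFF (U IMPLIES (U IFF X))) IMPLIES (U IMPLIES ((U XOR X) IMPLIES U))) IFF ((X IMPLIES U) IMPLIES (((U IMPLIES X) IMPLIES U) XOR ((U IFF X) IMPLIES X))) = T IFF F = F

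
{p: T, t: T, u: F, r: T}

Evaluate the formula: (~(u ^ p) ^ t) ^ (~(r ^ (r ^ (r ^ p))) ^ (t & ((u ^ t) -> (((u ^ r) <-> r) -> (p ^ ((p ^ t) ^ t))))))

Substituting p=T, t=T, u=F, r=T:
u ^ p = F ^ T = T
~(u ^ p) = ~T = F
~(u ^ p) ^ t = F ^ T = T
r ^ p = T ^ T = F
r ^ (r ^ p) = T ^ F = T
r ^ (r ^ (r ^ p)) = T ^ T = F
~(r ^ (r ^ (r ^ p))) = ~F = T
u ^ t = F ^ T = T
u ^ r = F ^ T = T
(u ^ r) <-> r = T <-> T = T
p ^ t = T ^ T = F
(p ^ t) ^ t = F ^ T = T
p ^ ((p ^ t) ^ t) = T ^ T = F
((u ^ r) <-> r) -> (p ^ ((p ^ t) ^ t)) = T -> F = F
(u ^ t) -> (((u ^ r) <-> r) -> (p ^ ((p ^ t) ^ t))) = T -> F = F
t & ((u ^ t) -> (((u ^ r) <-> r) -> (p ^ ((p ^ t) ^ t)))) = T & F = F
~(r ^ (r ^ (r ^ p))) ^ (t & ((u ^ t) -> (((u ^ r) <-> r) -> (p ^ ((p ^ t) ^ t))))) = T ^ F = T
(~(u ^ p) ^ t) ^ (~(r ^ (r ^ (r ^ p))) ^ (t & ((u ^ t) -> (((u ^ r) <-> r) -> (p ^ ((p ^ t) ^ t)))))) = T ^ T = F

F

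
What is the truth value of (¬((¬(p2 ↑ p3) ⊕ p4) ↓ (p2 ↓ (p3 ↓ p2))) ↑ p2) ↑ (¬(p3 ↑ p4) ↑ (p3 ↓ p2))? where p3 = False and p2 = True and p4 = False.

p2 ↑ p3 = True ↑ False = True
¬(p2 ↑ p3) = ¬True = False
¬(p2 ↑ p3) ⊕ p4 = False ⊕ False = False
p3 ↓ p2 = False ↓ True = False
p2 ↓ (p3 ↓ p2) = True ↓ False = False
(¬(p2 ↑ p3) ⊕ p4) ↓ (p2 ↓ (p3 ↓ p2)) = False ↓ False = True
¬((¬(p2 ↑ p3) ⊕ p4) ↓ (p2 ↓ (p3 ↓ p2))) = ¬True = False
¬((¬(p2 ↑ p3) ⊕ p4) ↓ (p2 ↓ (p3 ↓ p2))) ↑ p2 = False ↑ True = True
p3 ↑ p4 = False ↑ False = True
¬(p3 ↑ p4) = ¬True = False
p3 ↓ p2 = False ↓ True = False
¬(p3 ↑ p4) ↑ (p3 ↓ p2) = False ↑ False = True
(¬((¬(p2 ↑ p3) ⊕ p4) ↓ (p2 ↓ (p3 ↓ p2))) ↑ p2) ↑ (¬(p3 ↑ p4) ↑ (p3 ↓ p2)) = True ↑ True = False

False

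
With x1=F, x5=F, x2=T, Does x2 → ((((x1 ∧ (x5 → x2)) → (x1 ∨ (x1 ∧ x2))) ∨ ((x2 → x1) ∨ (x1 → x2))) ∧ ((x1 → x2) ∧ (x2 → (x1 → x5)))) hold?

x5 → x2 = F → T = T
x1 ∧ (x5 → x2) = F ∧ T = F
x1 ∧ x2 = F ∧ T = F
x1 ∨ (x1 ∧ x2) = F ∨ F = F
(x1 ∧ (x5 → x2)) → (x1 ∨ (x1 ∧ x2)) = F → F = T
x2 → x1 = T → F = F
x1 → x2 = F → T = T
(x2 → x1) ∨ (x1 → x2) = F ∨ T = T
((x1 ∧ (x5 → x2)) → (x1 ∨ (x1 ∧ x2))) ∨ ((x2 → x1) ∨ (x1 → x2)) = T ∨ T = T
x1 → x2 = F → T = T
x1 → x5 = F → F = T
x2 → (x1 → x5) = T → T = T
(x1 → x2) ∧ (x2 → (x1 → x5)) = T ∧ T = T
(((x1 ∧ (x5 → x2)) → (x1 ∨ (x1 ∧ x2))) ∨ ((x2 → x1) ∨ (x1 → x2))) ∧ ((x1 → x2) ∧ (x2 → (x1 → x5))) = T ∧ T = T
x2 → ((((x1 ∧ (x5 → x2)) → (x1 ∨ (x1 ∧ x2))) ∨ ((x2 → x1) ∨ (x1 → x2))) ∧ ((x1 → x2) ∧ (x2 → (x1 → x5)))) = T → T = T

T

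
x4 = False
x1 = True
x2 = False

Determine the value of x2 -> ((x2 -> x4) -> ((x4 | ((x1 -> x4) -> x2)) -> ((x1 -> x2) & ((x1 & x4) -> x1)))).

True

Substituting x4=False, x1=True, x2=False:
x2 -> x4 = False -> False = True
x1 -> x4 = True -> False = False
(x1 -> x4) -> x2 = False -> False = True
x4 | ((x1 -> x4) -> x2) = False | True = True
x1 -> x2 = True -> False = False
x1 & x4 = True & False = False
(x1 & x4) -> x1 = False -> True = True
(x1 -> x2) & ((x1 & x4) -> x1) = False & True = False
(x4 | ((x1 -> x4) -> x2)) -> ((x1 -> x2) & ((x1 & x4) -> x1)) = True -> False = False
(x2 -> x4) -> ((x4 | ((x1 -> x4) -> x2)) -> ((x1 -> x2) & ((x1 & x4) -> x1))) = True -> False = False
x2 -> ((x2 -> x4) -> ((x4 | ((x1 -> x4) -> x2)) -> ((x1 -> x2) & ((x1 & x4) -> x1)))) = False -> False = True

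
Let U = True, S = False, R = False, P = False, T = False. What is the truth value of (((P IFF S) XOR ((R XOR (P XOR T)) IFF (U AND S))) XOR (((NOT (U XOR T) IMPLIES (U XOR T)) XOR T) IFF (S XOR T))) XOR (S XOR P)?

False

P IFF S = False IFF False = True
P XOR T = False XOR False = False
R XOR (P XOR T) = False XOR False = False
U AND S = True AND False = False
(R XOR (P XOR T)) IFF (U AND S) = False IFF False = True
(P IFF S) XOR ((R XOR (P XOR T)) IFF (U AND S)) = True XOR True = False
U XOR T = True XOR False = True
NOT (U XOR T) = NOT True = False
U XOR T = True XOR False = True
NOT (U XOR T) IMPLIES (U XOR T) = False IMPLIES True = True
(NOT (U XOR T) IMPLIES (U XOR T)) XOR T = True XOR False = True
S XOR T = False XOR False = False
((NOT (U XOR T) IMPLIES (U XOR T)) XOR T) IFF (S XOR T) = True IFF False = False
((P IFF S) XOR ((R XOR (P XOR T)) IFF (U AND S))) XOR (((NOT (U XOR T) IMPLIES (U XOR T)) XOR T) IFF (S XOR T)) = False XOR False = False
S XOR P = False XOR False = False
(((P IFF S) XOR ((R XOR (P XOR T)) IFF (U AND S))) XOR (((NOT (U XOR T) IMPLIES (U XOR T)) XOR T) IFF (S XOR T))) XOR (S XOR P) = False XOR False = False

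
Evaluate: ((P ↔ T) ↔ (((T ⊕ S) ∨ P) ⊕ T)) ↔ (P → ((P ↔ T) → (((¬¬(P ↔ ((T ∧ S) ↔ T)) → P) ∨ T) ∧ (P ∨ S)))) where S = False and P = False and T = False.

False

P ↔ T = False ↔ False = True
T ⊕ S = False ⊕ False = False
(T ⊕ S) ∨ P = False ∨ False = False
((T ⊕ S) ∨ P) ⊕ T = False ⊕ False = False
(P ↔ T) ↔ (((T ⊕ S) ∨ P) ⊕ T) = True ↔ False = False
P ↔ T = False ↔ False = True
T ∧ S = False ∧ False = False
(T ∧ S) ↔ T = False ↔ False = True
P ↔ ((T ∧ S) ↔ T) = False ↔ True = False
¬(P ↔ ((T ∧ S) ↔ T)) = ¬False = True
¬¬(P ↔ ((T ∧ S) ↔ T)) = ¬True = False
¬¬(P ↔ ((T ∧ S) ↔ T)) → P = False → False = True
(¬¬(P ↔ ((T ∧ S) ↔ T)) → P) ∨ T = True ∨ False = True
P ∨ S = False ∨ False = False
((¬¬(P ↔ ((T ∧ S) ↔ T)) → P) ∨ T) ∧ (P ∨ S) = True ∧ False = False
(P ↔ T) → (((¬¬(P ↔ ((T ∧ S) ↔ T)) → P) ∨ T) ∧ (P ∨ S)) = True → False = False
P → ((P ↔ T) → (((¬¬(P ↔ ((T ∧ S) ↔ T)) → P) ∨ T) ∧ (P ∨ S))) = False → False = True
((P ↔ T) ↔ (((T ⊕ S) ∨ P) ⊕ T)) ↔ (P → ((P ↔ T) → (((¬¬(P ↔ ((T ∧ S) ↔ T)) → P) ∨ T) ∧ (P ∨ S)))) = False ↔ True = False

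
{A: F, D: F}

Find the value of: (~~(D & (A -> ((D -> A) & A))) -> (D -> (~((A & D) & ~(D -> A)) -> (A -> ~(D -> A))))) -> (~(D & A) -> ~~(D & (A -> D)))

D -> A = F -> F = T
(D -> A) & A = T & F = F
A -> ((D -> A) & A) = F -> F = T
D & (A -> ((D -> A) & A)) = F & T = F
~(D & (A -> ((D -> A) & A))) = ~F = T
~~(D & (A -> ((D -> A) & A))) = ~T = F
A & D = F & F = F
D -> A = F -> F = T
~(D -> A) = ~T = F
(A & D) & ~(D -> A) = F & F = F
~((A & D) & ~(D -> A)) = ~F = T
D -> A = F -> F = T
~(D -> A) = ~T = F
A -> ~(D -> A) = F -> F = T
~((A & D) & ~(D -> A)) -> (A -> ~(D -> A)) = T -> T = T
D -> (~((A & D) & ~(D -> A)) -> (A -> ~(D -> A))) = F -> T = T
~~(D & (A -> ((D -> A) & A))) -> (D -> (~((A & D) & ~(D -> A)) -> (A -> ~(D -> A)))) = F -> T = T
D & A = F & F = F
~(D & A) = ~F = T
A -> D = F -> F = T
D & (A -> D) = F & T = F
~(D & (A -> D)) = ~F = T
~~(D & (A -> D)) = ~T = F
~(D & A) -> ~~(D & (A -> D)) = T -> F = F
(~~(D & (A -> ((D -> A) & A))) -> (D -> (~((A & D) & ~(D -> A)) -> (A -> ~(D -> A))))) -> (~(D & A) -> ~~(D & (A -> D))) = T -> F = F

F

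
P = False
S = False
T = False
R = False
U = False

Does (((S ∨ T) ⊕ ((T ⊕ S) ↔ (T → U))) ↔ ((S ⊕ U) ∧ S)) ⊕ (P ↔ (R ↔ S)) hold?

True

Substituting P=False, S=False, T=False, R=False, U=False:
S ∨ T = False ∨ False = False
T ⊕ S = False ⊕ False = False
T → U = False → False = True
(T ⊕ S) ↔ (T → U) = False ↔ True = False
(S ∨ T) ⊕ ((T ⊕ S) ↔ (T → U)) = False ⊕ False = False
S ⊕ U = False ⊕ False = False
(S ⊕ U) ∧ S = False ∧ False = False
((S ∨ T) ⊕ ((T ⊕ S) ↔ (T → U))) ↔ ((S ⊕ U) ∧ S) = False ↔ False = True
R ↔ S = False ↔ False = True
P ↔ (R ↔ S) = False ↔ True = False
(((S ∨ T) ⊕ ((T ⊕ S) ↔ (T → U))) ↔ ((S ⊕ U) ∧ S)) ⊕ (P ↔ (R ↔ S)) = True ⊕ False = True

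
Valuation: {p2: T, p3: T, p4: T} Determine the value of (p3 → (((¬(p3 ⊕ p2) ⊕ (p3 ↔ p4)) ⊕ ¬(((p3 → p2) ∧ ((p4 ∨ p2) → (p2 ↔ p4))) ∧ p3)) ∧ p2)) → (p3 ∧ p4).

p3 ⊕ p2 = T ⊕ T = F
¬(p3 ⊕ p2) = ¬F = T
p3 ↔ p4 = T ↔ T = T
¬(p3 ⊕ p2) ⊕ (p3 ↔ p4) = T ⊕ T = F
p3 → p2 = T → T = T
p4 ∨ p2 = T ∨ T = T
p2 ↔ p4 = T ↔ T = T
(p4 ∨ p2) → (p2 ↔ p4) = T → T = T
(p3 → p2) ∧ ((p4 ∨ p2) → (p2 ↔ p4)) = T ∧ T = T
((p3 → p2) ∧ ((p4 ∨ p2) → (p2 ↔ p4))) ∧ p3 = T ∧ T = T
¬(((p3 → p2) ∧ ((p4 ∨ p2) → (p2 ↔ p4))) ∧ p3) = ¬T = F
(¬(p3 ⊕ p2) ⊕ (p3 ↔ p4)) ⊕ ¬(((p3 → p2) ∧ ((p4 ∨ p2) → (p2 ↔ p4))) ∧ p3) = F ⊕ F = F
((¬(p3 ⊕ p2) ⊕ (p3 ↔ p4)) ⊕ ¬(((p3 → p2) ∧ ((p4 ∨ p2) → (p2 ↔ p4))) ∧ p3)) ∧ p2 = F ∧ T = F
p3 → (((¬(p3 ⊕ p2) ⊕ (p3 ↔ p4)) ⊕ ¬(((p3 → p2) ∧ ((p4 ∨ p2) → (p2 ↔ p4))) ∧ p3)) ∧ p2) = T → F = F
p3 ∧ p4 = T ∧ T = T
(p3 → (((¬(p3 ⊕ p2) ⊕ (p3 ↔ p4)) ⊕ ¬(((p3 → p2) ∧ ((p4 ∨ p2) → (p2 ↔ p4))) ∧ p3)) ∧ p2)) → (p3 ∧ p4) = F → T = T

T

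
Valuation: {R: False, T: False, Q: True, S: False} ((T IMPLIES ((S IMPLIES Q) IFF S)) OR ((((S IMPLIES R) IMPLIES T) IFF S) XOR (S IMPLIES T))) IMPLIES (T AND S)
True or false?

False

Substituting R=False, T=False, Q=True, S=False:
S IMPLIES Q = False IMPLIES True = True
(S IMPLIES Q) IFF S = True IFF False = False
T IMPLIES ((S IMPLIES Q) IFF S) = False IMPLIES False = True
S IMPLIES R = False IMPLIES False = True
(S IMPLIES R) IMPLIES T = True IMPLIES False = False
((S IMPLIES R) IMPLIES T) IFF S = False IFF False = True
S IMPLIES T = False IMPLIES False = True
(((S IMPLIES R) IMPLIES T) IFF S) XOR (S IMPLIES T) = True XOR True = False
(T IMPLIES ((S IMPLIES Q) IFF S)) OR ((((S IMPLIES R) IMPLIES T) IFF S) XOR (S IMPLIES T)) = True OR False = True
T AND S = False AND False = False
((T IMPLIES ((S IMPLIES Q) IFF S)) OR ((((S IMPLIES R) IMPLIES T) IFF S) XOR (S IMPLIES T))) IMPLIES (T AND S) = True IMPLIES False = False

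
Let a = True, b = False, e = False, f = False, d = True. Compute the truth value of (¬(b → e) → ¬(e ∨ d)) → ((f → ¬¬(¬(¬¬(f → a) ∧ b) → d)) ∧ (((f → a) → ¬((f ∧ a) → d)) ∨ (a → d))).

Substituting a=True, b=False, e=False, f=False, d=True:
b → e = False → False = True
¬(b → e) = ¬True = False
e ∨ d = False ∨ True = True
¬(e ∨ d) = ¬True = False
¬(b → e) → ¬(e ∨ d) = False → False = True
f → a = False → True = True
¬(f → a) = ¬True = False
¬¬(f → a) = ¬False = True
¬¬(f → a) ∧ b = True ∧ False = False
¬(¬¬(f → a) ∧ b) = ¬False = True
¬(¬¬(f → a) ∧ b) → d = True → True = True
¬(¬(¬¬(f → a) ∧ b) → d) = ¬True = False
¬¬(¬(¬¬(f → a) ∧ b) → d) = ¬False = True
f → ¬¬(¬(¬¬(f → a) ∧ b) → d) = False → True = True
f → a = False → True = True
f ∧ a = False ∧ True = False
(f ∧ a) → d = False → True = True
¬((f ∧ a) → d) = ¬True = False
(f → a) → ¬((f ∧ a) → d) = True → False = False
a → d = True → True = True
((f → a) → ¬((f ∧ a) → d)) ∨ (a → d) = False ∨ True = True
(f → ¬¬(¬(¬¬(f → a) ∧ b) → d)) ∧ (((f → a) → ¬((f ∧ a) → d)) ∨ (a → d)) = True ∧ True = True
(¬(b → e) → ¬(e ∨ d)) → ((f → ¬¬(¬(¬¬(f → a) ∧ b) → d)) ∧ (((f → a) → ¬((f ∧ a) → d)) ∨ (a → d))) = True → True = True

True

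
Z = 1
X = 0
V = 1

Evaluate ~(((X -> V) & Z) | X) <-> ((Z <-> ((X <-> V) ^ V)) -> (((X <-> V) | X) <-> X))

X -> V = 0 -> 1 = 1
(X -> V) & Z = 1 & 1 = 1
((X -> V) & Z) | X = 1 | 0 = 1
~(((X -> V) & Z) | X) = ~1 = 0
X <-> V = 0 <-> 1 = 0
(X <-> V) ^ V = 0 ^ 1 = 1
Z <-> ((X <-> V) ^ V) = 1 <-> 1 = 1
X <-> V = 0 <-> 1 = 0
(X <-> V) | X = 0 | 0 = 0
((X <-> V) | X) <-> X = 0 <-> 0 = 1
(Z <-> ((X <-> V) ^ V)) -> (((X <-> V) | X) <-> X) = 1 -> 1 = 1
~(((X -> V) & Z) | X) <-> ((Z <-> ((X <-> V) ^ V)) -> (((X <-> V) | X) <-> X)) = 0 <-> 1 = 0

0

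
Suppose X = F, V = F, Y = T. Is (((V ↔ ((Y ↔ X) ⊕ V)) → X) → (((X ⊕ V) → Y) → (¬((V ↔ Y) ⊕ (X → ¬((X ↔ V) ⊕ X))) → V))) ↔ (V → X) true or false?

Y ↔ X = T ↔ F = F
(Y ↔ X) ⊕ V = F ⊕ F = F
V ↔ ((Y ↔ X) ⊕ V) = F ↔ F = T
(V ↔ ((Y ↔ X) ⊕ V)) → X = T → F = F
X ⊕ V = F ⊕ F = F
(X ⊕ V) → Y = F → T = T
V ↔ Y = F ↔ T = F
X ↔ V = F ↔ F = T
(X ↔ V) ⊕ X = T ⊕ F = T
¬((X ↔ V) ⊕ X) = ¬T = F
X → ¬((X ↔ V) ⊕ X) = F → F = T
(V ↔ Y) ⊕ (X → ¬((X ↔ V) ⊕ X)) = F ⊕ T = T
¬((V ↔ Y) ⊕ (X → ¬((X ↔ V) ⊕ X))) = ¬T = F
¬((V ↔ Y) ⊕ (X → ¬((X ↔ V) ⊕ X))) → V = F → F = T
((X ⊕ V) → Y) → (¬((V ↔ Y) ⊕ (X → ¬((X ↔ V) ⊕ X))) → V) = T → T = T
((V ↔ ((Y ↔ X) ⊕ V)) → X) → (((X ⊕ V) → Y) → (¬((V ↔ Y) ⊕ (X → ¬((X ↔ V) ⊕ X))) → V)) = F → T = T
V → X = F → F = T
(((V ↔ ((Y ↔ X) ⊕ V)) → X) → (((X ⊕ V) → Y) → (¬((V ↔ Y) ⊕ (X → ¬((X ↔ V) ⊕ X))) → V))) ↔ (V → X) = T ↔ T = T

T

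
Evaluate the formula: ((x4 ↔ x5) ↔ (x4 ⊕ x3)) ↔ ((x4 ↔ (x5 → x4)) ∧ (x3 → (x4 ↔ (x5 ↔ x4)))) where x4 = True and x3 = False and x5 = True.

True

Substituting x4=True, x3=False, x5=True:
x4 ↔ x5 = True ↔ True = True
x4 ⊕ x3 = True ⊕ False = True
(x4 ↔ x5) ↔ (x4 ⊕ x3) = True ↔ True = True
x5 → x4 = True → True = True
x4 ↔ (x5 → x4) = True ↔ True = True
x5 ↔ x4 = True ↔ True = True
x4 ↔ (x5 ↔ x4) = True ↔ True = True
x3 → (x4 ↔ (x5 ↔ x4)) = False → True = True
(x4 ↔ (x5 → x4)) ∧ (x3 → (x4 ↔ (x5 ↔ x4))) = True ∧ True = True
((x4 ↔ x5) ↔ (x4 ⊕ x3)) ↔ ((x4 ↔ (x5 → x4)) ∧ (x3 → (x4 ↔ (x5 ↔ x4)))) = True ↔ True = True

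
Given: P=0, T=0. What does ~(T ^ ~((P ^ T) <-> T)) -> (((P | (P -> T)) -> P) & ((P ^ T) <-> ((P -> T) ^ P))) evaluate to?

P ^ T = 0 ^ 0 = 0
(P ^ T) <-> T = 0 <-> 0 = 1
~((P ^ T) <-> T) = ~1 = 0
T ^ ~((P ^ T) <-> T) = 0 ^ 0 = 0
~(T ^ ~((P ^ T) <-> T)) = ~0 = 1
P -> T = 0 -> 0 = 1
P | (P -> T) = 0 | 1 = 1
(P | (P -> T)) -> P = 1 -> 0 = 0
P ^ T = 0 ^ 0 = 0
P -> T = 0 -> 0 = 1
(P -> T) ^ P = 1 ^ 0 = 1
(P ^ T) <-> ((P -> T) ^ P) = 0 <-> 1 = 0
((P | (P -> T)) -> P) & ((P ^ T) <-> ((P -> T) ^ P)) = 0 & 0 = 0
~(T ^ ~((P ^ T) <-> T)) -> (((P | (P -> T)) -> P) & ((P ^ T) <-> ((P -> T) ^ P))) = 1 -> 0 = 0

0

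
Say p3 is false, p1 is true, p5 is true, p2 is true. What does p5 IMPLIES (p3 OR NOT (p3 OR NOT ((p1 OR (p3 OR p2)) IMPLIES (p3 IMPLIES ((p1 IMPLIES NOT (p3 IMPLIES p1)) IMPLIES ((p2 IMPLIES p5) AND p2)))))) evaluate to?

T

Substituting p3=F, p1=T, p5=T, p2=T:
p3 OR p2 = F OR T = T
p1 OR (p3 OR p2) = T OR T = T
p3 IMPLIES p1 = F IMPLIES T = T
NOT (p3 IMPLIES p1) = NOT T = F
p1 IMPLIES NOT (p3 IMPLIES p1) = T IMPLIES F = F
p2 IMPLIES p5 = T IMPLIES T = T
(p2 IMPLIES p5) AND p2 = T AND T = T
(p1 IMPLIES NOT (p3 IMPLIES p1)) IMPLIES ((p2 IMPLIES p5) AND p2) = F IMPLIES T = T
p3 IMPLIES ((p1 IMPLIES NOT (p3 IMPLIES p1)) IMPLIES ((p2 IMPLIES p5) AND p2)) = F IMPLIES T = T
(p1 OR (p3 OR p2)) IMPLIES (p3 IMPLIES ((p1 IMPLIES NOT (p3 IMPLIES p1)) IMPLIES ((p2 IMPLIES p5) AND p2))) = T IMPLIES T = T
NOT ((p1 OR (p3 OR p2)) IMPLIES (p3 IMPLIES ((p1 IMPLIES NOT (p3 IMPLIES p1)) IMPLIES ((p2 IMPLIES p5) AND p2)))) = NOT T = F
p3 OR NOT ((p1 OR (p3 OR p2)) IMPLIES (p3 IMPLIES ((p1 IMPLIES NOT (p3 IMPLIES p1)) IMPLIES ((p2 IMPLIES p5) AND p2)))) = F OR F = F
NOT (p3 OR NOT ((p1 OR (p3 OR p2)) IMPLIES (p3 IMPLIES ((p1 IMPLIES NOT (p3 IMPLIES p1)) IMPLIES ((p2 IMPLIES p5) AND p2))))) = NOT F = T
p3 OR NOT (p3 OR NOT ((p1 OR (p3 OR p2)) IMPLIES (p3 IMPLIES ((p1 IMPLIES NOT (p3 IMPLIES p1)) IMPLIES ((p2 IMPLIES p5) AND p2))))) = F OR T = T
p5 IMPLIES (p3 OR NOT (p3 OR NOT ((p1 OR (p3 OR p2)) IMPLIES (p3 IMPLIES ((p1 IMPLIES NOT (p3 IMPLIES p1)) IMPLIES ((p2 IMPLIES p5) AND p2)))))) = T IMPLIES T = T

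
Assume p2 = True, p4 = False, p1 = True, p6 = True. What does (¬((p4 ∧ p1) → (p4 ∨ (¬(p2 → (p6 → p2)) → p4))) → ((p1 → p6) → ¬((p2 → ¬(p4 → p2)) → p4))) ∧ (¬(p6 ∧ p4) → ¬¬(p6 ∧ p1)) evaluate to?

True

p4 ∧ p1 = False ∧ True = False
p6 → p2 = True → True = True
p2 → (p6 → p2) = True → True = True
¬(p2 → (p6 → p2)) = ¬True = False
¬(p2 → (p6 → p2)) → p4 = False → False = True
p4 ∨ (¬(p2 → (p6 → p2)) → p4) = False ∨ True = True
(p4 ∧ p1) → (p4 ∨ (¬(p2 → (p6 → p2)) → p4)) = False → True = True
¬((p4 ∧ p1) → (p4 ∨ (¬(p2 → (p6 → p2)) → p4))) = ¬True = False
p1 → p6 = True → True = True
p4 → p2 = False → True = True
¬(p4 → p2) = ¬True = False
p2 → ¬(p4 → p2) = True → False = False
(p2 → ¬(p4 → p2)) → p4 = False → False = True
¬((p2 → ¬(p4 → p2)) → p4) = ¬True = False
(p1 → p6) → ¬((p2 → ¬(p4 → p2)) → p4) = True → False = False
¬((p4 ∧ p1) → (p4 ∨ (¬(p2 → (p6 → p2)) → p4))) → ((p1 → p6) → ¬((p2 → ¬(p4 → p2)) → p4)) = False → False = True
p6 ∧ p4 = True ∧ False = False
¬(p6 ∧ p4) = ¬False = True
p6 ∧ p1 = True ∧ True = True
¬(p6 ∧ p1) = ¬True = False
¬¬(p6 ∧ p1) = ¬False = True
¬(p6 ∧ p4) → ¬¬(p6 ∧ p1) = True → True = True
(¬((p4 ∧ p1) → (p4 ∨ (¬(p2 → (p6 → p2)) → p4))) → ((p1 → p6) → ¬((p2 → ¬(p4 → p2)) → p4))) ∧ (¬(p6 ∧ p4) → ¬¬(p6 ∧ p1)) = True ∧ True = True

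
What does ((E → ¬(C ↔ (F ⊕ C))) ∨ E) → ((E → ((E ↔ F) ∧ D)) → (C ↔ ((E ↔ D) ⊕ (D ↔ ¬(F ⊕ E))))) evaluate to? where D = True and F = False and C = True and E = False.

True

F ⊕ C = False ⊕ True = True
C ↔ (F ⊕ C) = True ↔ True = True
¬(C ↔ (F ⊕ C)) = ¬True = False
E → ¬(C ↔ (F ⊕ C)) = False → False = True
(E → ¬(C ↔ (F ⊕ C))) ∨ E = True ∨ False = True
E ↔ F = False ↔ False = True
(E ↔ F) ∧ D = True ∧ True = True
E → ((E ↔ F) ∧ D) = False → True = True
E ↔ D = False ↔ True = False
F ⊕ E = False ⊕ False = False
¬(F ⊕ E) = ¬False = True
D ↔ ¬(F ⊕ E) = True ↔ True = True
(E ↔ D) ⊕ (D ↔ ¬(F ⊕ E)) = False ⊕ True = True
C ↔ ((E ↔ D) ⊕ (D ↔ ¬(F ⊕ E))) = True ↔ True = True
(E → ((E ↔ F) ∧ D)) → (C ↔ ((E ↔ D) ⊕ (D ↔ ¬(F ⊕ E)))) = True → True = True
((E → ¬(C ↔ (F ⊕ C))) ∨ E) → ((E → ((E ↔ F) ∧ D)) → (C ↔ ((E ↔ D) ⊕ (D ↔ ¬(F ⊕ E))))) = True → True = True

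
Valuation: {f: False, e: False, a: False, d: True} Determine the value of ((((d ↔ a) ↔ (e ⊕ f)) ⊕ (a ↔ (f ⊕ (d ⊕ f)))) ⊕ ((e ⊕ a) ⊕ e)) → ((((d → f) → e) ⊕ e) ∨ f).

d ↔ a = True ↔ False = False
e ⊕ f = False ⊕ False = False
(d ↔ a) ↔ (e ⊕ f) = False ↔ False = True
d ⊕ f = True ⊕ False = True
f ⊕ (d ⊕ f) = False ⊕ True = True
a ↔ (f ⊕ (d ⊕ f)) = False ↔ True = False
((d ↔ a) ↔ (e ⊕ f)) ⊕ (a ↔ (f ⊕ (d ⊕ f))) = True ⊕ False = True
e ⊕ a = False ⊕ False = False
(e ⊕ a) ⊕ e = False ⊕ False = False
(((d ↔ a) ↔ (e ⊕ f)) ⊕ (a ↔ (f ⊕ (d ⊕ f)))) ⊕ ((e ⊕ a) ⊕ e) = True ⊕ False = True
d → f = True → False = False
(d → f) → e = False → False = True
((d → f) → e) ⊕ e = True ⊕ False = True
(((d → f) → e) ⊕ e) ∨ f = True ∨ False = True
((((d ↔ a) ↔ (e ⊕ f)) ⊕ (a ↔ (f ⊕ (d ⊕ f)))) ⊕ ((e ⊕ a) ⊕ e)) → ((((d → f) → e) ⊕ e) ∨ f) = True → True = True

True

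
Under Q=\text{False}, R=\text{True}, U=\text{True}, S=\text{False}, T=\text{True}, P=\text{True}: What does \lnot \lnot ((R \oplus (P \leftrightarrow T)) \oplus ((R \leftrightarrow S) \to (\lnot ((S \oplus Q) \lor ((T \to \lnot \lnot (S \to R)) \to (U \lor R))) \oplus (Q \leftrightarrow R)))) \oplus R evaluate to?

\text{False}

P \leftrightarrow T = \text{True} \leftrightarrow \text{True} = \text{True}
R \oplus (P \leftrightarrow T) = \text{True} \oplus \text{True} = \text{False}
R \leftrightarrow S = \text{True} \leftrightarrow \text{False} = \text{False}
S \oplus Q = \text{False} \oplus \text{False} = \text{False}
S \to R = \text{False} \to \text{True} = \text{True}
\lnot (S \to R) = \lnot \text{True} = \text{False}
\lnot \lnot (S \to R) = \lnot \text{False} = \text{True}
T \to \lnot \lnot (S \to R) = \text{True} \to \text{True} = \text{True}
U \lor R = \text{True} \lor \text{True} = \text{True}
(T \to \lnot \lnot (S \to R)) \to (U \lor R) = \text{True} \to \text{True} = \text{True}
(S \oplus Q) \lor ((T \to \lnot \lnot (S \to R)) \to (U \lor R)) = \text{False} \lor \text{True} = \text{True}
\lnot ((S \oplus Q) \lor ((T \to \lnot \lnot (S \to R)) \to (U \lor R))) = \lnot \text{True} = \text{False}
Q \leftrightarrow R = \text{False} \leftrightarrow \text{True} = \text{False}
\lnot ((S \oplus Q) \lor ((T \to \lnot \lnot (S \to R)) \to (U \lor R))) \oplus (Q \leftrightarrow R) = \text{False} \oplus \text{False} = \text{False}
(R \leftrightarrow S) \to (\lnot ((S \oplus Q) \lor ((T \to \lnot \lnot (S \to R)) \to (U \lor R))) \oplus (Q \leftrightarrow R)) = \text{False} \to \text{False} = \text{True}
(R \oplus (P \leftrightarrow T)) \oplus ((R \leftrightarrow S) \to (\lnot ((S \oplus Q) \lor ((T \to \lnot \lnot (S \to R)) \to (U \lor R))) \oplus (Q \leftrightarrow R))) = \text{False} \oplus \text{True} = \text{True}
\lnot ((R \oplus (P \leftrightarrow T)) \oplus ((R \leftrightarrow S) \to (\lnot ((S \oplus Q) \lor ((T \to \lnot \lnot (S \to R)) \to (U \lor R))) \oplus (Q \leftrightarrow R)))) = \lnot \text{True} = \text{False}
\lnot \lnot ((R \oplus (P \leftrightarrow T)) \oplus ((R \leftrightarrow S) \to (\lnot ((S \oplus Q) \lor ((T \to \lnot \lnot (S \to R)) \to (U \lor R))) \oplus (Q \leftrightarrow R)))) = \lnot \text{False} = \text{True}
\lnot \lnot ((R \oplus (P \leftrightarrow T)) \oplus ((R \leftrightarrow S) \to (\lnot ((S \oplus Q) \lor ((T \to \lnot \lnot (S \to R)) \to (U \lor R))) \oplus (Q \leftrightarrow R)))) \oplus R = \text{True} \oplus \text{True} = \text{False}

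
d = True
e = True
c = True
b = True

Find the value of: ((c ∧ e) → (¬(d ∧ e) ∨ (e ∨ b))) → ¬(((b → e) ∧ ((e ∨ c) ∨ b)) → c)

False

c ∧ e = True ∧ True = True
d ∧ e = True ∧ True = True
¬(d ∧ e) = ¬True = False
e ∨ b = True ∨ True = True
¬(d ∧ e) ∨ (e ∨ b) = False ∨ True = True
(c ∧ e) → (¬(d ∧ e) ∨ (e ∨ b)) = True → True = True
b → e = True → True = True
e ∨ c = True ∨ True = True
(e ∨ c) ∨ b = True ∨ True = True
(b → e) ∧ ((e ∨ c) ∨ b) = True ∧ True = True
((b → e) ∧ ((e ∨ c) ∨ b)) → c = True → True = True
¬(((b → e) ∧ ((e ∨ c) ∨ b)) → c) = ¬True = False
((c ∧ e) → (¬(d ∧ e) ∨ (e ∨ b))) → ¬(((b → e) ∧ ((e ∨ c) ∨ b)) → c) = True → False = False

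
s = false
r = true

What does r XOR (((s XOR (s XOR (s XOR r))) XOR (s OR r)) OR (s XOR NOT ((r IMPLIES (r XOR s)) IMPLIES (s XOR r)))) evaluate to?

true

s XOR r = false XOR true = true
s XOR (s XOR r) = false XOR true = true
s XOR (s XOR (s XOR r)) = false XOR true = true
s OR r = false OR true = true
(s XOR (s XOR (s XOR r))) XOR (s OR r) = true XOR true = false
r XOR s = true XOR false = true
r IMPLIES (r XOR s) = true IMPLIES true = true
s XOR r = false XOR true = true
(r IMPLIES (r XOR s)) IMPLIES (s XOR r) = true IMPLIES true = true
NOT ((r IMPLIES (r XOR s)) IMPLIES (s XOR r)) = NOT true = false
s XOR NOT ((r IMPLIES (r XOR s)) IMPLIES (s XOR r)) = false XOR false = false
((s XOR (s XOR (s XOR r))) XOR (s OR r)) OR (s XOR NOT ((r IMPLIES (r XOR s)) IMPLIES (s XOR r))) = false OR false = false
r XOR (((s XOR (s XOR (s XOR r))) XOR (s OR r)) OR (s XOR NOT ((r IMPLIES (r XOR s)) IMPLIES (s XOR r)))) = true XOR false = true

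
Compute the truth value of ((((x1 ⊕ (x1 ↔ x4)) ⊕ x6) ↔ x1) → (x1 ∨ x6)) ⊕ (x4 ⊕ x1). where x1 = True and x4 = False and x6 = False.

False

x1 ↔ x4 = True ↔ False = False
x1 ⊕ (x1 ↔ x4) = True ⊕ False = True
(x1 ⊕ (x1 ↔ x4)) ⊕ x6 = True ⊕ False = True
((x1 ⊕ (x1 ↔ x4)) ⊕ x6) ↔ x1 = True ↔ True = True
x1 ∨ x6 = True ∨ False = True
(((x1 ⊕ (x1 ↔ x4)) ⊕ x6) ↔ x1) → (x1 ∨ x6) = True → True = True
x4 ⊕ x1 = False ⊕ True = True
((((x1 ⊕ (x1 ↔ x4)) ⊕ x6) ↔ x1) → (x1 ∨ x6)) ⊕ (x4 ⊕ x1) = True ⊕ True = False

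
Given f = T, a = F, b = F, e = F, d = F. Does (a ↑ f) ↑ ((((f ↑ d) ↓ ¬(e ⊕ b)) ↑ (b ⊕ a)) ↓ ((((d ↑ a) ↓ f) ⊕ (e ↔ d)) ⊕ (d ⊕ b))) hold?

T

a ↑ f = F ↑ T = T
f ↑ d = T ↑ F = T
e ⊕ b = F ⊕ F = F
¬(e ⊕ b) = ¬F = T
(f ↑ d) ↓ ¬(e ⊕ b) = T ↓ T = F
b ⊕ a = F ⊕ F = F
((f ↑ d) ↓ ¬(e ⊕ b)) ↑ (b ⊕ a) = F ↑ F = T
d ↑ a = F ↑ F = T
(d ↑ a) ↓ f = T ↓ T = F
e ↔ d = F ↔ F = T
((d ↑ a) ↓ f) ⊕ (e ↔ d) = F ⊕ T = T
d ⊕ b = F ⊕ F = F
(((d ↑ a) ↓ f) ⊕ (e ↔ d)) ⊕ (d ⊕ b) = T ⊕ F = T
(((f ↑ d) ↓ ¬(e ⊕ b)) ↑ (b ⊕ a)) ↓ ((((d ↑ a) ↓ f) ⊕ (e ↔ d)) ⊕ (d ⊕ b)) = T ↓ T = F
(a ↑ f) ↑ ((((f ↑ d) ↓ ¬(e ⊕ b)) ↑ (b ⊕ a)) ↓ ((((d ↑ a) ↓ f) ⊕ (e ↔ d)) ⊕ (d ⊕ b))) = T ↑ F = T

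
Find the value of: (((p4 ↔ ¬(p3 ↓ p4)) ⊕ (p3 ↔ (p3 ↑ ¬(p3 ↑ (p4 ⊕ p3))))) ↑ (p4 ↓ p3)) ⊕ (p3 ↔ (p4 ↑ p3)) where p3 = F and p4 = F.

Substituting p3=F, p4=F:
p3 ↓ p4 = F ↓ F = T
¬(p3 ↓ p4) = ¬T = F
p4 ↔ ¬(p3 ↓ p4) = F ↔ F = T
p4 ⊕ p3 = F ⊕ F = F
p3 ↑ (p4 ⊕ p3) = F ↑ F = T
¬(p3 ↑ (p4 ⊕ p3)) = ¬T = F
p3 ↑ ¬(p3 ↑ (p4 ⊕ p3)) = F ↑ F = T
p3 ↔ (p3 ↑ ¬(p3 ↑ (p4 ⊕ p3))) = F ↔ T = F
(p4 ↔ ¬(p3 ↓ p4)) ⊕ (p3 ↔ (p3 ↑ ¬(p3 ↑ (p4 ⊕ p3)))) = T ⊕ F = T
p4 ↓ p3 = F ↓ F = T
((p4 ↔ ¬(p3 ↓ p4)) ⊕ (p3 ↔ (p3 ↑ ¬(p3 ↑ (p4 ⊕ p3))))) ↑ (p4 ↓ p3) = T ↑ T = F
p4 ↑ p3 = F ↑ F = T
p3 ↔ (p4 ↑ p3) = F ↔ T = F
(((p4 ↔ ¬(p3 ↓ p4)) ⊕ (p3 ↔ (p3 ↑ ¬(p3 ↑ (p4 ⊕ p3))))) ↑ (p4 ↓ p3)) ⊕ (p3 ↔ (p4 ↑ p3)) = F ⊕ F = F

F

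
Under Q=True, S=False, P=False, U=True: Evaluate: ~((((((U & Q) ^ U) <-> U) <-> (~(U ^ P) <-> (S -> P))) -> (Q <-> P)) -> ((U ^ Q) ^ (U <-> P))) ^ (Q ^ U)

U & Q = True & True = True
(U & Q) ^ U = True ^ True = False
((U & Q) ^ U) <-> U = False <-> True = False
U ^ P = True ^ False = True
~(U ^ P) = ~True = False
S -> P = False -> False = True
~(U ^ P) <-> (S -> P) = False <-> True = False
(((U & Q) ^ U) <-> U) <-> (~(U ^ P) <-> (S -> P)) = False <-> False = True
Q <-> P = True <-> False = False
((((U & Q) ^ U) <-> U) <-> (~(U ^ P) <-> (S -> P))) -> (Q <-> P) = True -> False = False
U ^ Q = True ^ True = False
U <-> P = True <-> False = False
(U ^ Q) ^ (U <-> P) = False ^ False = False
(((((U & Q) ^ U) <-> U) <-> (~(U ^ P) <-> (S -> P))) -> (Q <-> P)) -> ((U ^ Q) ^ (U <-> P)) = False -> False = True
~((((((U & Q) ^ U) <-> U) <-> (~(U ^ P) <-> (S -> P))) -> (Q <-> P)) -> ((U ^ Q) ^ (U <-> P))) = ~True = False
Q ^ U = True ^ True = False
~((((((U & Q) ^ U) <-> U) <-> (~(U ^ P) <-> (S -> P))) -> (Q <-> P)) -> ((U ^ Q) ^ (U <-> P))) ^ (Q ^ U) = False ^ False = False

False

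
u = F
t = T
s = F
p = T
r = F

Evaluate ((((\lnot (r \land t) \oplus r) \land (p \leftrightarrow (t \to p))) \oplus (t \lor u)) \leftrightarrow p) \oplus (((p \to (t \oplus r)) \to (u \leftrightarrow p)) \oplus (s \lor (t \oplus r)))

T

r \land t = F \land T = F
\lnot (r \land t) = \lnot F = T
\lnot (r \land t) \oplus r = T \oplus F = T
t \to p = T \to T = T
p \leftrightarrow (t \to p) = T \leftrightarrow T = T
(\lnot (r \land t) \oplus r) \land (p \leftrightarrow (t \to p)) = T \land T = T
t \lor u = T \lor F = T
((\lnot (r \land t) \oplus r) \land (p \leftrightarrow (t \to p))) \oplus (t \lor u) = T \oplus T = F
(((\lnot (r \land t) \oplus r) \land (p \leftrightarrow (t \to p))) \oplus (t \lor u)) \leftrightarrow p = F \leftrightarrow T = F
t \oplus r = T \oplus F = T
p \to (t \oplus r) = T \to T = T
u \leftrightarrow p = F \leftrightarrow T = F
(p \to (t \oplus r)) \to (u \leftrightarrow p) = T \to F = F
t \oplus r = T \oplus F = T
s \lor (t \oplus r) = F \lor T = T
((p \to (t \oplus r)) \to (u \leftrightarrow p)) \oplus (s \lor (t \oplus r)) = F \oplus T = T
((((\lnot (r \land t) \oplus r) \land (p \leftrightarrow (t \to p))) \oplus (t \lor u)) \leftrightarrow p) \oplus (((p \to (t \oplus r)) \to (u \leftrightarrow p)) \oplus (s \lor (t \oplus r))) = F \oplus T = T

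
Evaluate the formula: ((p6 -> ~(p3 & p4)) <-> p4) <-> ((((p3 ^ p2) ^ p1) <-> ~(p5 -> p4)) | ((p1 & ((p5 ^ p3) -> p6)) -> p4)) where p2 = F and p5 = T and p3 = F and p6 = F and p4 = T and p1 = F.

p3 & p4 = F & T = F
~(p3 & p4) = ~F = T
p6 -> ~(p3 & p4) = F -> T = T
(p6 -> ~(p3 & p4)) <-> p4 = T <-> T = T
p3 ^ p2 = F ^ F = F
(p3 ^ p2) ^ p1 = F ^ F = F
p5 -> p4 = T -> T = T
~(p5 -> p4) = ~T = F
((p3 ^ p2) ^ p1) <-> ~(p5 -> p4) = F <-> F = T
p5 ^ p3 = T ^ F = T
(p5 ^ p3) -> p6 = T -> F = F
p1 & ((p5 ^ p3) -> p6) = F & F = F
(p1 & ((p5 ^ p3) -> p6)) -> p4 = F -> T = T
(((p3 ^ p2) ^ p1) <-> ~(p5 -> p4)) | ((p1 & ((p5 ^ p3) -> p6)) -> p4) = T | T = T
((p6 -> ~(p3 & p4)) <-> p4) <-> ((((p3 ^ p2) ^ p1) <-> ~(p5 -> p4)) | ((p1 & ((p5 ^ p3) -> p6)) -> p4)) = T <-> T = T

T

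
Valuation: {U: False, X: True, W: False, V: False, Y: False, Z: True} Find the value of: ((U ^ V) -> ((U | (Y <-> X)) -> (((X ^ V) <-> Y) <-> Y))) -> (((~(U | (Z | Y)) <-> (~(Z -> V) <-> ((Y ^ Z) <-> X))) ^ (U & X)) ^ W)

Substituting U=False, X=True, W=False, V=False, Y=False, Z=True:
U ^ V = False ^ False = False
Y <-> X = False <-> True = False
U | (Y <-> X) = False | False = False
X ^ V = True ^ False = True
(X ^ V) <-> Y = True <-> False = False
((X ^ V) <-> Y) <-> Y = False <-> False = True
(U | (Y <-> X)) -> (((X ^ V) <-> Y) <-> Y) = False -> True = True
(U ^ V) -> ((U | (Y <-> X)) -> (((X ^ V) <-> Y) <-> Y)) = False -> True = True
Z | Y = True | False = True
U | (Z | Y) = False | True = True
~(U | (Z | Y)) = ~True = False
Z -> V = True -> False = False
~(Z -> V) = ~False = True
Y ^ Z = False ^ True = True
(Y ^ Z) <-> X = True <-> True = True
~(Z -> V) <-> ((Y ^ Z) <-> X) = True <-> True = True
~(U | (Z | Y)) <-> (~(Z -> V) <-> ((Y ^ Z) <-> X)) = False <-> True = False
U & X = False & True = False
(~(U | (Z | Y)) <-> (~(Z -> V) <-> ((Y ^ Z) <-> X))) ^ (U & X) = False ^ False = False
((~(U | (Z | Y)) <-> (~(Z -> V) <-> ((Y ^ Z) <-> X))) ^ (U & X)) ^ W = False ^ False = False
((U ^ V) -> ((U | (Y <-> X)) -> (((X ^ V) <-> Y) <-> Y))) -> (((~(U | (Z | Y)) <-> (~(Z -> V) <-> ((Y ^ Z) <-> X))) ^ (U & X)) ^ W) = True -> False = False

False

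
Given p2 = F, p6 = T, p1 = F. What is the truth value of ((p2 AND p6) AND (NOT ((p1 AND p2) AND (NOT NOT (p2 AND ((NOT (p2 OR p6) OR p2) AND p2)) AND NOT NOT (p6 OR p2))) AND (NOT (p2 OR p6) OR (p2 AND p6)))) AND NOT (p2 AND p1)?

Substituting p2=F, p6=T, p1=F:
p2 AND p6 = F AND T = F
p1 AND p2 = F AND F = F
p2 OR p6 = F OR T = T
NOT (p2 OR p6) = NOT T = F
NOT (p2 OR p6) OR p2 = F OR F = F
(NOT (p2 OR p6) OR p2) AND p2 = F AND F = F
p2 AND ((NOT (p2 OR p6) OR p2) AND p2) = F AND F = F
NOT (p2 AND ((NOT (p2 OR p6) OR p2) AND p2)) = NOT F = T
NOT NOT (p2 AND ((NOT (p2 OR p6) OR p2) AND p2)) = NOT T = F
p6 OR p2 = T OR F = T
NOT (p6 OR p2) = NOT T = F
NOT NOT (p6 OR p2) = NOT F = T
NOT NOT (p2 AND ((NOT (p2 OR p6) OR p2) AND p2)) AND NOT NOT (p6 OR p2) = F AND T = F
(p1 AND p2) AND (NOT NOT (p2 AND ((NOT (p2 OR p6) OR p2) AND p2)) AND NOT NOT (p6 OR p2)) = F AND F = F
NOT ((p1 AND p2) AND (NOT NOT (p2 AND ((NOT (p2 OR p6) OR p2) AND p2)) AND NOT NOT (p6 OR p2))) = NOT F = T
p2 OR p6 = F OR T = T
NOT (p2 OR p6) = NOT T = F
p2 AND p6 = F AND T = F
NOT (p2 OR p6) OR (p2 AND p6) = F OR F = F
NOT ((p1 AND p2) AND (NOT NOT (p2 AND ((NOT (p2 OR p6) OR p2) AND p2)) AND NOT NOT (p6 OR p2))) AND (NOT (p2 OR p6) OR (p2 AND p6)) = T AND F = F
(p2 AND p6) AND (NOT ((p1 AND p2) AND (NOT NOT (p2 AND ((NOT (p2 OR p6) OR p2) AND p2)) AND NOT NOT (p6 OR p2))) AND (NOT (p2 OR p6) OR (p2 AND p6))) = F AND F = F
p2 AND p1 = F AND F = F
NOT (p2 AND p1) = NOT F = T
((p2 AND p6) AND (NOT ((p1 AND p2) AND (NOT NOT (p2 AND ((NOT (p2 OR p6) OR p2) AND p2)) AND NOT NOT (p6 OR p2))) AND (NOT (p2 OR p6) OR (p2 AND p6)))) AND NOT (p2 AND p1) = F AND T = F

F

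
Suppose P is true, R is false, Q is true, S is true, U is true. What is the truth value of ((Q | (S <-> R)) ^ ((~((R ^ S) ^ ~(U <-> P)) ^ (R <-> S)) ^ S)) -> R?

S <-> R = 1 <-> 0 = 0
Q | (S <-> R) = 1 | 0 = 1
R ^ S = 0 ^ 1 = 1
U <-> P = 1 <-> 1 = 1
~(U <-> P) = ~1 = 0
(R ^ S) ^ ~(U <-> P) = 1 ^ 0 = 1
~((R ^ S) ^ ~(U <-> P)) = ~1 = 0
R <-> S = 0 <-> 1 = 0
~((R ^ S) ^ ~(U <-> P)) ^ (R <-> S) = 0 ^ 0 = 0
(~((R ^ S) ^ ~(U <-> P)) ^ (R <-> S)) ^ S = 0 ^ 1 = 1
(Q | (S <-> R)) ^ ((~((R ^ S) ^ ~(U <-> P)) ^ (R <-> S)) ^ S) = 1 ^ 1 = 0
((Q | (S <-> R)) ^ ((~((R ^ S) ^ ~(U <-> P)) ^ (R <-> S)) ^ S)) -> R = 0 -> 0 = 1

1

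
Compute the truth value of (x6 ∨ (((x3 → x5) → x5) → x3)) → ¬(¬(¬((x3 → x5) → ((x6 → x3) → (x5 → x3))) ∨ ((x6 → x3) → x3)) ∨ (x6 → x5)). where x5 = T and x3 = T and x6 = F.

x3 → x5 = T → T = T
(x3 → x5) → x5 = T → T = T
((x3 → x5) → x5) → x3 = T → T = T
x6 ∨ (((x3 → x5) → x5) → x3) = F ∨ T = T
x3 → x5 = T → T = T
x6 → x3 = F → T = T
x5 → x3 = T → T = T
(x6 → x3) → (x5 → x3) = T → T = T
(x3 → x5) → ((x6 → x3) → (x5 → x3)) = T → T = T
¬((x3 → x5) → ((x6 → x3) → (x5 → x3))) = ¬T = F
x6 → x3 = F → T = T
(x6 → x3) → x3 = T → T = T
¬((x3 → x5) → ((x6 → x3) → (x5 → x3))) ∨ ((x6 → x3) → x3) = F ∨ T = T
¬(¬((x3 → x5) → ((x6 → x3) → (x5 → x3))) ∨ ((x6 → x3) → x3)) = ¬T = F
x6 → x5 = F → T = T
¬(¬((x3 → x5) → ((x6 → x3) → (x5 → x3))) ∨ ((x6 → x3) → x3)) ∨ (x6 → x5) = F ∨ T = T
¬(¬(¬((x3 → x5) → ((x6 → x3) → (x5 → x3))) ∨ ((x6 → x3) → x3)) ∨ (x6 → x5)) = ¬T = F
(x6 ∨ (((x3 → x5) → x5) → x3)) → ¬(¬(¬((x3 → x5) → ((x6 → x3) → (x5 → x3))) ∨ ((x6 → x3) → x3)) ∨ (x6 → x5)) = T → F = F

F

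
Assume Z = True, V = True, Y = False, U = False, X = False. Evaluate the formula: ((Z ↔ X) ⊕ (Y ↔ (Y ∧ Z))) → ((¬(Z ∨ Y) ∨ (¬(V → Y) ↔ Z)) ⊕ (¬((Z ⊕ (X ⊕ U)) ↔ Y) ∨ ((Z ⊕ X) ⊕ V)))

False

Z ↔ X = True ↔ False = False
Y ∧ Z = False ∧ True = False
Y ↔ (Y ∧ Z) = False ↔ False = True
(Z ↔ X) ⊕ (Y ↔ (Y ∧ Z)) = False ⊕ True = True
Z ∨ Y = True ∨ False = True
¬(Z ∨ Y) = ¬True = False
V → Y = True → False = False
¬(V → Y) = ¬False = True
¬(V → Y) ↔ Z = True ↔ True = True
¬(Z ∨ Y) ∨ (¬(V → Y) ↔ Z) = False ∨ True = True
X ⊕ U = False ⊕ False = False
Z ⊕ (X ⊕ U) = True ⊕ False = True
(Z ⊕ (X ⊕ U)) ↔ Y = True ↔ False = False
¬((Z ⊕ (X ⊕ U)) ↔ Y) = ¬False = True
Z ⊕ X = True ⊕ False = True
(Z ⊕ X) ⊕ V = True ⊕ True = False
¬((Z ⊕ (X ⊕ U)) ↔ Y) ∨ ((Z ⊕ X) ⊕ V) = True ∨ False = True
(¬(Z ∨ Y) ∨ (¬(V → Y) ↔ Z)) ⊕ (¬((Z ⊕ (X ⊕ U)) ↔ Y) ∨ ((Z ⊕ X) ⊕ V)) = True ⊕ True = False
((Z ↔ X) ⊕ (Y ↔ (Y ∧ Z))) → ((¬(Z ∨ Y) ∨ (¬(V → Y) ↔ Z)) ⊕ (¬((Z ⊕ (X ⊕ U)) ↔ Y) ∨ ((Z ⊕ X) ⊕ V))) = True → False = False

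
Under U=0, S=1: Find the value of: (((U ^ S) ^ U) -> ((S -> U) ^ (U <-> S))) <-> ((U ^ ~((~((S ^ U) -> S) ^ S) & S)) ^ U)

U ^ S = 0 ^ 1 = 1
(U ^ S) ^ U = 1 ^ 0 = 1
S -> U = 1 -> 0 = 0
U <-> S = 0 <-> 1 = 0
(S -> U) ^ (U <-> S) = 0 ^ 0 = 0
((U ^ S) ^ U) -> ((S -> U) ^ (U <-> S)) = 1 -> 0 = 0
S ^ U = 1 ^ 0 = 1
(S ^ U) -> S = 1 -> 1 = 1
~((S ^ U) -> S) = ~1 = 0
~((S ^ U) -> S) ^ S = 0 ^ 1 = 1
(~((S ^ U) -> S) ^ S) & S = 1 & 1 = 1
~((~((S ^ U) -> S) ^ S) & S) = ~1 = 0
U ^ ~((~((S ^ U) -> S) ^ S) & S) = 0 ^ 0 = 0
(U ^ ~((~((S ^ U) -> S) ^ S) & S)) ^ U = 0 ^ 0 = 0
(((U ^ S) ^ U) -> ((S -> U) ^ (U <-> S))) <-> ((U ^ ~((~((S ^ U) -> S) ^ S) & S)) ^ U) = 0 <-> 0 = 1

1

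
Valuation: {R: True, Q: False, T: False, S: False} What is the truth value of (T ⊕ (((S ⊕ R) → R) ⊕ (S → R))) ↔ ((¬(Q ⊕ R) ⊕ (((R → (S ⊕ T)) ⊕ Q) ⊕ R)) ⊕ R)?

S ⊕ R = False ⊕ True = True
(S ⊕ R) → R = True → True = True
S → R = False → True = True
((S ⊕ R) → R) ⊕ (S → R) = True ⊕ True = False
T ⊕ (((S ⊕ R) → R) ⊕ (S → R)) = False ⊕ False = False
Q ⊕ R = False ⊕ True = True
¬(Q ⊕ R) = ¬True = False
S ⊕ T = False ⊕ False = False
R → (S ⊕ T) = True → False = False
(R → (S ⊕ T)) ⊕ Q = False ⊕ False = False
((R → (S ⊕ T)) ⊕ Q) ⊕ R = False ⊕ True = True
¬(Q ⊕ R) ⊕ (((R → (S ⊕ T)) ⊕ Q) ⊕ R) = False ⊕ True = True
(¬(Q ⊕ R) ⊕ (((R → (S ⊕ T)) ⊕ Q) ⊕ R)) ⊕ R = True ⊕ True = False
(T ⊕ (((S ⊕ R) → R) ⊕ (S → R))) ↔ ((¬(Q ⊕ R) ⊕ (((R → (S ⊕ T)) ⊕ Q) ⊕ R)) ⊕ R) = False ↔ False = True

True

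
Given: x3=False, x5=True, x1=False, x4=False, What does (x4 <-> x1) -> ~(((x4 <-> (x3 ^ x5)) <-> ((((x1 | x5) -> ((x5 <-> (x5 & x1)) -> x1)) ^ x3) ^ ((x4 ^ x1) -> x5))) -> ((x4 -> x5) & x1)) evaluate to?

x4 <-> x1 = False <-> False = True
x3 ^ x5 = False ^ True = True
x4 <-> (x3 ^ x5) = False <-> True = False
x1 | x5 = False | True = True
x5 & x1 = True & False = False
x5 <-> (x5 & x1) = True <-> False = False
(x5 <-> (x5 & x1)) -> x1 = False -> False = True
(x1 | x5) -> ((x5 <-> (x5 & x1)) -> x1) = True -> True = True
((x1 | x5) -> ((x5 <-> (x5 & x1)) -> x1)) ^ x3 = True ^ False = True
x4 ^ x1 = False ^ False = False
(x4 ^ x1) -> x5 = False -> True = True
(((x1 | x5) -> ((x5 <-> (x5 & x1)) -> x1)) ^ x3) ^ ((x4 ^ x1) -> x5) = True ^ True = False
(x4 <-> (x3 ^ x5)) <-> ((((x1 | x5) -> ((x5 <-> (x5 & x1)) -> x1)) ^ x3) ^ ((x4 ^ x1) -> x5)) = False <-> False = True
x4 -> x5 = False -> True = True
(x4 -> x5) & x1 = True & False = False
((x4 <-> (x3 ^ x5)) <-> ((((x1 | x5) -> ((x5 <-> (x5 & x1)) -> x1)) ^ x3) ^ ((x4 ^ x1) -> x5))) -> ((x4 -> x5) & x1) = True -> False = False
~(((x4 <-> (x3 ^ x5)) <-> ((((x1 | x5) -> ((x5 <-> (x5 & x1)) -> x1)) ^ x3) ^ ((x4 ^ x1) -> x5))) -> ((x4 -> x5) & x1)) = ~False = True
(x4 <-> x1) -> ~(((x4 <-> (x3 ^ x5)) <-> ((((x1 | x5) -> ((x5 <-> (x5 & x1)) -> x1)) ^ x3) ^ ((x4 ^ x1) -> x5))) -> ((x4 -> x5) & x1)) = True -> True = True

True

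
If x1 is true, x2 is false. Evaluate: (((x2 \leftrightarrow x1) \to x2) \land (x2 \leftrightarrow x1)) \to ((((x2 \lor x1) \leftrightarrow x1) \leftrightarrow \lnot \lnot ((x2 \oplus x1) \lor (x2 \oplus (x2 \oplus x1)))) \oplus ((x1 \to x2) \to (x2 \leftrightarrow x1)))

x2 \leftrightarrow x1 = F \leftrightarrow T = F
(x2 \leftrightarrow x1) \to x2 = F \to F = T
x2 \leftrightarrow x1 = F \leftrightarrow T = F
((x2 \leftrightarrow x1) \to x2) \land (x2 \leftrightarrow x1) = T \land F = F
x2 \lor x1 = F \lor T = T
(x2 \lor x1) \leftrightarrow x1 = T \leftrightarrow T = T
x2 \oplus x1 = F \oplus T = T
x2 \oplus x1 = F \oplus T = T
x2 \oplus (x2 \oplus x1) = F \oplus T = T
(x2 \oplus x1) \lor (x2 \oplus (x2 \oplus x1)) = T \lor T = T
\lnot ((x2 \oplus x1) \lor (x2 \oplus (x2 \oplus x1))) = \lnot T = F
\lnot \lnot ((x2 \oplus x1) \lor (x2 \oplus (x2 \oplus x1))) = \lnot F = T
((x2 \lor x1) \leftrightarrow x1) \leftrightarrow \lnot \lnot ((x2 \oplus x1) \lor (x2 \oplus (x2 \oplus x1))) = T \leftrightarrow T = T
x1 \to x2 = T \to F = F
x2 \leftrightarrow x1 = F \leftrightarrow T = F
(x1 \to x2) \to (x2 \leftrightarrow x1) = F \to F = T
(((x2 \lor x1) \leftrightarrow x1) \leftrightarrow \lnot \lnot ((x2 \oplus x1) \lor (x2 \oplus (x2 \oplus x1)))) \oplus ((x1 \to x2) \to (x2 \leftrightarrow x1)) = T \oplus T = F
(((x2 \leftrightarrow x1) \to x2) \land (x2 \leftrightarrow x1)) \to ((((x2 \lor x1) \leftrightarrow x1) \leftrightarrow \lnot \lnot ((x2 \oplus x1) \lor (x2 \oplus (x2 \oplus x1)))) \oplus ((x1 \to x2) \to (x2 \leftrightarrow x1))) = F \to F = T

T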